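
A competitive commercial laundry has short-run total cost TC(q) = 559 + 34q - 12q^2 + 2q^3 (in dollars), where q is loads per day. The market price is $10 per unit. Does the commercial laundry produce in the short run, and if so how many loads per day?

Shut down

Strip out fixed cost: VC = 34q - 12q^2 + 2q^3. Then AVC = 34 - 12q + 2q^2 and MC = 34 - 24q + 6q^2.
AVC is minimized where dAVC/dq = -12 + 4q = 0, at q = 3; min AVC = 34 - 12·3 + 2·3^2 = $16.
Since P = $10 < min AVC = $16, price fails to cover variable cost at any output.
The firm minimizes its loss by shutting down and losing only its fixed cost of $559.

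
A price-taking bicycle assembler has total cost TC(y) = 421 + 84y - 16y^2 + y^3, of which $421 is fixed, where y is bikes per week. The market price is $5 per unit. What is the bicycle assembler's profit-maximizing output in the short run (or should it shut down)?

Strip out fixed cost: VC = 84y - 16y^2 + y^3. Then AVC = 84 - 16y + y^2 and MC = 84 - 32y + 3y^2.
AVC is minimized where dAVC/dy = -16 + 2y = 0, at y = 8; min AVC = 84 - 16·8 + 8^2 = $20.
Since P = $5 < min AVC = $20, price fails to cover variable cost at any output.
The firm minimizes its loss by shutting down and losing only its fixed cost of $421.

Shut down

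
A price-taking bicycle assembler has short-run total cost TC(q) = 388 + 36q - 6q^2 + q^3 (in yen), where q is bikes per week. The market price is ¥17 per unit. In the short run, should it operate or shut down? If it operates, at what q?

From TC, MC = TC'(q) = 36 - 12q + 3q^2 and AVC = VC/q = 36 - 6q + q^2.
AVC hits its minimum where MC = AVC, at q = 3, giving min AVC = 36 - 6·3 + 3^2 = ¥27.
P = ¥17 lies below min AVC = ¥27; no output level covers variable cost.
Shutting down limits the loss to fixed cost, ¥388.

Shut down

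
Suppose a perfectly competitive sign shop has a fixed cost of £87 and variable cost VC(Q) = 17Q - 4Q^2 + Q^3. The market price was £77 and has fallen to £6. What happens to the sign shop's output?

MC = 17 - 8Q + 3Q^2; the shutdown threshold is min AVC = £13 (at Q = 2).
At P = £77 ≥ min AVC, set P = MC on the rising branch: Q = 6.
At P = £6 < min AVC = £13, price no longer covers variable cost at any output, so the firm shuts down: Q = 0.

Output falls from 6 to 0 (the firm shuts down)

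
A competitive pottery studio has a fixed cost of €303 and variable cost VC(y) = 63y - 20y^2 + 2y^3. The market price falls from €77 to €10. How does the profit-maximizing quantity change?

Output falls from 7 to 0 (the firm shuts down)

AVC = 63 - 20y + 2y^2, minimized at y = 5 where min AVC = €13. MC = 63 - 40y + 6y^2.
At P = €77 ≥ min AVC, set P = MC on the rising branch: y = 7.
At P = €10 < min AVC = €13, price no longer covers variable cost at any output, so the firm shuts down: y = 0.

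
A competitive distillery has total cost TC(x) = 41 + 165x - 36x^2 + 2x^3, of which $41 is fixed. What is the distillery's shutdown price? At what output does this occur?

$3 per unit, at x = 9

Short-run supply begins at min AVC. From VC = 165x - 36x^2 + 2x^3, AVC = 165 - 36x + 2x^2.
dAVC/dx = -36 + 4x = 0 gives x = 9. min AVC = 165 - 36·9 + 2·9^2 = 3.
For P < $3 the firm produces nothing.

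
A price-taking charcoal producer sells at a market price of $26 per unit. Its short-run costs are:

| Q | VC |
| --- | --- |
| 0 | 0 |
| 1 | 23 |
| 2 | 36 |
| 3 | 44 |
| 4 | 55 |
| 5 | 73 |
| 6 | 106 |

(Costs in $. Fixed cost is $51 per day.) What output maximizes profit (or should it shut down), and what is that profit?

Tabulate TR − TC: Q=0: -51; Q=1: -48; Q=2: -35; Q=3: -17; Q=4: -2; Q=5: 6; Q=6: -1.
Profit is maximized at Q = 5. AVC there is 73/5 = $14.60 ≤ P, so producing beats shutting down (which would give -$51).

Q = 5; profit = $6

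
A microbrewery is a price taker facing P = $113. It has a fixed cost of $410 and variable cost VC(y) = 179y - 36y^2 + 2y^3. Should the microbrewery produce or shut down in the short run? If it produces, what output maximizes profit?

Produce at y = 11

Variable cost is VC = 179y - 36y^2 + 2y^3, so AVC = VC/y = 179 - 36y + 2y^2 and MC = dTC/dy = 179 - 72y + 6y^2.
AVC is minimized where dAVC/dy = -36 + 4y = 0, at y = 9; min AVC = 179 - 36·9 + 2·9^2 = $17.
Because $113 ≥ $17, revenue can cover variable cost; the firm operates.
P = MC gives 66 - 72y + 6y^2 = 0, with roots 1 and 11. Take the larger (rising MC): y* = 11.
Check: AVC at y = 11 is $25 ≤ P, so revenue covers variable cost.
Profit = P·y − TC = 113·11 − 685 = $558.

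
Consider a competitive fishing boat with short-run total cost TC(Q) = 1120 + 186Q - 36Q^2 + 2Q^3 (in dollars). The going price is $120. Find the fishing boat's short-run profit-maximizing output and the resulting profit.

AVC = 186 - 36Q + 2Q^2 has its minimum $24 at Q = 9; price $120 clears that bar, so the firm operates.
With MC = 186 - 72Q + 6Q^2, P = MC on the upward-sloping part at Q* = 11.
TR = 120·11 = 1320. TC = 1120 + 352 = 1472. Profit = 1320 − 1472 = -$152.
That loss of $152 beats the $1120 the firm would lose by shutting down; producing recovers $968 of fixed cost.

Profit = -$152 at Q = 11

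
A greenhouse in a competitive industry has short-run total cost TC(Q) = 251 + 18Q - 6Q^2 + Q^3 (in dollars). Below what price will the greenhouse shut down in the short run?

The firm shuts down when price falls below the minimum of average variable cost. AVC = VC/Q = 18 - 6Q + Q^2.
dAVC/dQ = -6 + 2Q = 0 gives Q = 3. min AVC = 18 - 6·3 + 3^2 = 9.
For P < $9 the firm produces nothing.

$9 per unit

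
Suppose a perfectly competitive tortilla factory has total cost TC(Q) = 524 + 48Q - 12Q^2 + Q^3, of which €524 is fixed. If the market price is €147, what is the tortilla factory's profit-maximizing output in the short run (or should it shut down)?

Produce at Q = 11

Strip out fixed cost: VC = 48Q - 12Q^2 + Q^3. Then AVC = 48 - 12Q + Q^2 and MC = 48 - 24Q + 3Q^2.
AVC hits its minimum where MC = AVC, at Q = 6, giving min AVC = 48 - 12·6 + 6^2 = €12.
Since P = €147 ≥ min AVC = €12, price covers variable cost and the firm should produce.
P = MC gives -99 - 24Q + 3Q^2 = 0, with roots -3 and 11. Take the larger (rising MC): Q* = 11.
Check: AVC at Q = 11 is €37 ≤ P, so revenue covers variable cost.
Profit = P·Q − TC = 147·11 − 931 = €686.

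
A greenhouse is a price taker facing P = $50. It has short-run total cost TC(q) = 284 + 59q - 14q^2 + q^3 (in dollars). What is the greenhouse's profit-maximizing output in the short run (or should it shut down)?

Variable cost is VC = 59q - 14q^2 + q^3, so AVC = VC/q = 59 - 14q + q^2 and MC = dTC/dq = 59 - 28q + 3q^2.
AVC hits its minimum where MC = AVC, at q = 7, giving min AVC = 59 - 14·7 + 7^2 = $10.
Since P = $50 ≥ min AVC = $10, price covers variable cost and the firm should produce.
Solving P = MC: 9 - 28q + 3q^2 = 0 ⇒ q = 1/3 or 9. On the upward-sloping branch, q* = 9.
Check: AVC at q = 9 is $14 ≤ P, so revenue covers variable cost.
Profit = P·q − TC = 50·9 − 410 = $40.

Produce at q = 9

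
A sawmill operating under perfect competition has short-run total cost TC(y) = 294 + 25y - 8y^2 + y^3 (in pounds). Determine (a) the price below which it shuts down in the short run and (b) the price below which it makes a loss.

Shutdown price = £9; break-even price = £60

Shutdown price = min AVC. AVC = 25 - 8y + y^2, with vertex at y = 4 and minimum £9.
ATC = 294/y + 25 - 8y + y^2. Setting dATC/dy = −294/y^2 − 8 + 2y = 0 gives y = 7 (since 2·7^3 − 8·7^2 = 294).
min ATC = 294/7 + 25 − 8·7 + 7^2 = £60. That is the break-even price.
Between these two prices the firm operates at a loss; above £60 it earns a profit.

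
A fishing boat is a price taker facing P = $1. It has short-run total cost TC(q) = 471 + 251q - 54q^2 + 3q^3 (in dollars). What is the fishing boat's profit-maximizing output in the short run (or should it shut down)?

From TC, MC = TC'(q) = 251 - 108q + 9q^2 and AVC = VC/q = 251 - 54q + 3q^2.
The AVC parabola has its vertex at q = 54/6 = 9, where AVC = 251 - 54·9 + 3·9^2 = $8.
Since P = $1 < min AVC = $8, price fails to cover variable cost at any output.
Best response: produce nothing and absorb the $471 fixed cost.

Shut down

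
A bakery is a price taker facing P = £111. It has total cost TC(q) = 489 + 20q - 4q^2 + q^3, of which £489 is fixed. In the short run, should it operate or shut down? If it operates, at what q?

Strip out fixed cost: VC = 20q - 4q^2 + q^3. Then AVC = 20 - 4q + q^2 and MC = 20 - 8q + 3q^2.
The AVC parabola has its vertex at q = 4/2 = 2, where AVC = 20 - 4·2 + 2^2 = £16.
P = £111 exceeds min AVC = £16, so the firm stays open.
Solving P = MC: -91 - 8q + 3q^2 = 0 ⇒ q = -13/3 or 7. On the upward-sloping branch, q* = 7.
Check: AVC at q = 7 is £41 ≤ P, so revenue covers variable cost.
Profit = P·q − TC = 111·7 − 776 = £1.

Produce at q = 7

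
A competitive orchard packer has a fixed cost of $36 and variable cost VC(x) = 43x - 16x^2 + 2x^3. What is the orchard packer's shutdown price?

$11 per unit

Short-run supply begins at min AVC. From VC = 43x - 16x^2 + 2x^3, AVC = 43 - 16x + 2x^2.
dAVC/dx = -16 + 4x = 0 gives x = 4. min AVC = 43 - 16·4 + 2·4^2 = 11.
The firm shuts down for any P below $11.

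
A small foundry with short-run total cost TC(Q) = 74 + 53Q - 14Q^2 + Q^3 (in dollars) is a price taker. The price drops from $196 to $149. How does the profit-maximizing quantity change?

Output falls from 13 to 12

MC = 53 - 28Q + 3Q^2; the shutdown threshold is min AVC = $4 (at Q = 7).
At P = $196 ≥ min AVC, set P = MC on the rising branch: Q = 13.
At P = $149 ≥ min AVC, set P = MC: Q = 12. The firm stays open but cuts output.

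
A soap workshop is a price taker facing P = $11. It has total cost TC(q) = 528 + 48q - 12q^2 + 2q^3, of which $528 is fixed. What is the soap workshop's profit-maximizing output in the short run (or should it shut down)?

Variable cost is VC = 48q - 12q^2 + 2q^3, so AVC = VC/q = 48 - 12q + 2q^2 and MC = dTC/dq = 48 - 24q + 6q^2.
AVC hits its minimum where MC = AVC, at q = 3, giving min AVC = 48 - 12·3 + 2·3^2 = $30.
Since P = $11 < min AVC = $30, price fails to cover variable cost at any output.
Shutting down limits the loss to fixed cost, $528.

Shut down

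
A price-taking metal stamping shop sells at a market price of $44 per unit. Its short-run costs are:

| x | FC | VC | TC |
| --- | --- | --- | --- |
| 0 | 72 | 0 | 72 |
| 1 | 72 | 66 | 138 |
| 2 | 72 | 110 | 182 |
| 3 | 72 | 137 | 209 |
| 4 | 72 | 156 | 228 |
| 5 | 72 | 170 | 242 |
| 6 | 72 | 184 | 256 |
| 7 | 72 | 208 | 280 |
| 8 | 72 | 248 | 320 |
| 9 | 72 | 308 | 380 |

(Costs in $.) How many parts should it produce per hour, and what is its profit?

x = 8; profit = $32

Tabulate TR − TC: x=0: -72; x=1: -94; x=2: -94; x=3: -77; x=4: -52; x=5: -22; x=6: 8; x=7: 28; x=8: 32; x=9: 16.
Profit is maximized at x = 8. AVC there is 248/8 = $31 ≤ P, so producing beats shutting down (which would give -$72).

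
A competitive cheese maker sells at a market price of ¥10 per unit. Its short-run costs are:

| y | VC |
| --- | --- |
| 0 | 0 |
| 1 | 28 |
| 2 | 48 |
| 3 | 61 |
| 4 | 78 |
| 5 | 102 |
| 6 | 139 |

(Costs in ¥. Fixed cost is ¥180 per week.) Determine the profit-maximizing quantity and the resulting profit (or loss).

Tabulate TR − TC: y=0: -180; y=1: -198; y=2: -208; y=3: -211; y=4: -218; y=5: -232; y=6: -259.
Profit is highest at y = 0. Equivalently, the lowest AVC in the table is 78/4 ≈ ¥19.50 at y = 4, and P = ¥10 falls below it — price never covers variable cost, so the firm shuts down and loses only its fixed cost.

y = 0 (shut down); profit = -¥180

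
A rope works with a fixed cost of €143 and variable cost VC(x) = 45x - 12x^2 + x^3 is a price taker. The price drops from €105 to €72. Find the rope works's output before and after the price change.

Output falls from 10 to 9

MC = 45 - 24x + 3x^2; the shutdown threshold is min AVC = €9 (at x = 6).
With P = €105 above the shutdown price, P = MC gives x = 10.
At P = €72 ≥ min AVC, set P = MC: x = 9. The firm stays open but cuts output.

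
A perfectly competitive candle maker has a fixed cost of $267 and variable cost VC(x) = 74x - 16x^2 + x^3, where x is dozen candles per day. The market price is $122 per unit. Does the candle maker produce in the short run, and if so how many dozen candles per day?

Produce at x = 12

From TC, MC = TC'(x) = 74 - 32x + 3x^2 and AVC = VC/x = 74 - 16x + x^2.
AVC is minimized where dAVC/dx = -16 + 2x = 0, at x = 8; min AVC = 74 - 16·8 + 8^2 = $10.
Since P = $122 ≥ min AVC = $10, price covers variable cost and the firm should produce.
P = MC gives -48 - 32x + 3x^2 = 0, with roots -4/3 and 12. Take the larger (rising MC): x* = 12.
Check: AVC at x = 12 is $26 ≤ P, so revenue covers variable cost.
Profit = P·x − TC = 122·12 − 579 = $885.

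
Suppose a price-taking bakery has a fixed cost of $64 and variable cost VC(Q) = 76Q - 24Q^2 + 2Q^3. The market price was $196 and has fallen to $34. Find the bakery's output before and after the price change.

AVC = 76 - 24Q + 2Q^2, minimized at Q = 6 where min AVC = $4. MC = 76 - 48Q + 6Q^2.
With P = $196 above the shutdown price, P = MC gives Q = 10.
At P = $34 ≥ min AVC, set P = MC: Q = 7. The firm stays open but cuts output.

Output falls from 10 to 7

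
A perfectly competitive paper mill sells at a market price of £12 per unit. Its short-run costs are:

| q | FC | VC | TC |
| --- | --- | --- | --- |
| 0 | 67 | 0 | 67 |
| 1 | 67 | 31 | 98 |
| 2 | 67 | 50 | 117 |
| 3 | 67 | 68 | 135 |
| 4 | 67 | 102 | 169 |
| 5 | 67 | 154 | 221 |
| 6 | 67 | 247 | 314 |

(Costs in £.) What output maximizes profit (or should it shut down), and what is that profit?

Profit at each row (π = 12q − TC): q=0: -67; q=1: -86; q=2: -93; q=3: -99; q=4: -121; q=5: -161; q=6: -242.
Profit is highest at q = 0. Equivalently, the lowest AVC in the table is 68/3 ≈ £22.67 at q = 3, and P = £12 falls below it — price never covers variable cost, so the firm shuts down and loses only its fixed cost.

q = 0 (shut down); profit = -£67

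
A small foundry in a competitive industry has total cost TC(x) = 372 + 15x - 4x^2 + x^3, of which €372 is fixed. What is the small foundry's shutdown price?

€11 per unit

The shutdown price is the minimum of AVC. VC = 15x - 4x^2 + x^3, so AVC = 15 - 4x + x^2.
At the minimum of AVC, MC = AVC. MC = 15 - 8x + 3x^2; setting MC = AVC gives 2x^2 - 4x = 0, so x = 2. min AVC = 11.
For P < €11 the firm produces nothing.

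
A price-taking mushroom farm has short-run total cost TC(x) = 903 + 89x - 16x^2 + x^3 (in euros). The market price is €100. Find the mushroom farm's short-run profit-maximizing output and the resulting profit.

Profit = -€177 at x = 11

AVC = 89 - 16x + x^2; min AVC = €25 at x = 8. Since P = €100 ≥ min AVC, the firm produces.
With MC = 89 - 32x + 3x^2, P = MC on the upward-sloping part at x* = 11.
TR = 100·11 = 1100. TC = 903 + 374 = 1277. Profit = 1100 − 1277 = -€177.
Shutting down would mean losing the fixed cost of €903, so operating at a loss of €177 is better by €726.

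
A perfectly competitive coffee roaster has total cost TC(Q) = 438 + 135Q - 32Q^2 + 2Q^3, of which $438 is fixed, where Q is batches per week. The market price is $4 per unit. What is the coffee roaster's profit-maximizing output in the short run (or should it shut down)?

Shut down

From TC, MC = TC'(Q) = 135 - 64Q + 6Q^2 and AVC = VC/Q = 135 - 32Q + 2Q^2.
The AVC parabola has its vertex at Q = 32/4 = 8, where AVC = 135 - 32·8 + 2·8^2 = $7.
Since P = $4 < min AVC = $7, price fails to cover variable cost at any output.
The firm minimizes its loss by shutting down and losing only its fixed cost of $438.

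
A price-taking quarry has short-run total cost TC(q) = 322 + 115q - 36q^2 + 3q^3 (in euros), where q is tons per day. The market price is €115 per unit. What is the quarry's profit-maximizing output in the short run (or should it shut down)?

From TC, MC = TC'(q) = 115 - 72q + 9q^2 and AVC = VC/q = 115 - 36q + 3q^2.
The AVC parabola has its vertex at q = 36/6 = 6, where AVC = 115 - 36·6 + 3·6^2 = €7.
P = €115 exceeds min AVC = €7, so the firm stays open.
Set P = MC: 115 = 115 - 72q + 9q^2 → -72q + 9q^2 = 0. The roots are q = 0 and q = 8; the profit-maximizing output is on the rising part of MC, so q* = 8.
Check: AVC at q = 8 is €19 ≤ P, so revenue covers variable cost.
Profit = P·q − TC = 115·8 − 474 = €446.

Produce at q = 8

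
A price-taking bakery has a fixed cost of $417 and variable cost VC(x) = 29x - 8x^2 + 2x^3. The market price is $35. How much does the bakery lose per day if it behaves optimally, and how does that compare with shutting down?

AVC = 29 - 8x + 2x^2; min AVC = $21 at x = 2. Since P = $35 ≥ min AVC, the firm produces.
With MC = 29 - 16x + 6x^2, P = MC on the upward-sloping part at x* = 3.
TR = 35·3 = 105. TC = 417 + 69 = 486. Profit = 105 − 486 = -$381.
Shutting down would mean losing the fixed cost of $417, so operating at a loss of $381 is better by $36.

Profit = -$381 at x = 3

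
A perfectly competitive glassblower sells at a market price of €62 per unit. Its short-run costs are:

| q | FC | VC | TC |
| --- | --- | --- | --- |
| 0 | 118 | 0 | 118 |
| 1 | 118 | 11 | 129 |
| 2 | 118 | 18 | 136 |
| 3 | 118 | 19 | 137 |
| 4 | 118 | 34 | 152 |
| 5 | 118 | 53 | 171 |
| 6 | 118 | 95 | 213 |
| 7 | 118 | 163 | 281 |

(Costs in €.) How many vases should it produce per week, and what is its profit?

q = 6; profit = €159

Tabulate TR − TC: q=0: -118; q=1: -67; q=2: -12; q=3: 49; q=4: 96; q=5: 139; q=6: 159; q=7: 153.
Profit is maximized at q = 6. AVC there is 95/6 = €15.83 ≤ P, so producing beats shutting down (which would give -€118).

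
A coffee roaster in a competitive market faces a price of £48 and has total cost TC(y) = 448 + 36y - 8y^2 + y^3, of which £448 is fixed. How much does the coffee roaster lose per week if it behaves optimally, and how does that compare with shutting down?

Profit = -£304 at y = 6

AVC = 36 - 8y + y^2; min AVC = £20 at y = 4. Since P = £48 ≥ min AVC, the firm produces.
With MC = 36 - 16y + 3y^2, P = MC on the upward-sloping part at y* = 6.
TR = 48·6 = 288. TC = 448 + 144 = 592. Profit = 288 − 592 = -£304.
By producing, the firm covers all variable cost plus £144 of fixed cost; shutting down would lose the full £448.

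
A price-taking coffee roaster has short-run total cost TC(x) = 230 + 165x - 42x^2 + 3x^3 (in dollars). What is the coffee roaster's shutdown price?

$18 per unit

The firm shuts down when price falls below the minimum of average variable cost. AVC = VC/x = 165 - 42x + 3x^2.
dAVC/dx = -42 + 6x = 0 gives x = 7. min AVC = 165 - 42·7 + 3·7^2 = 18.
So the shutdown price is $18.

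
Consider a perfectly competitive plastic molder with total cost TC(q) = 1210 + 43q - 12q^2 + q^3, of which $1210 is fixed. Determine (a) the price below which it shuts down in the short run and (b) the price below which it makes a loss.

Shutdown price = min AVC. AVC = 43 - 12q + q^2, with vertex at q = 6 and minimum $7.
ATC = 1210/q + 43 - 12q + q^2. Setting dATC/dq = −1210/q^2 − 12 + 2q = 0 gives q = 11 (since 2·11^3 − 12·11^2 = 1210).
min ATC = 1210/11 + 43 − 12·11 + 11^2 = $142. That is the break-even price.
For $7 ≤ P < $142 the firm produces at a loss; below $7 it shuts down.

Shutdown price = $7; break-even price = $142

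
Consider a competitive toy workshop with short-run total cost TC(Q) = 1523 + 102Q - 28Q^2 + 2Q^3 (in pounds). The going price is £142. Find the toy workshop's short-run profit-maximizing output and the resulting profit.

Profit = -£323 at Q = 10

AVC = 102 - 28Q + 2Q^2; min AVC = £4 at Q = 7. Since P = £142 ≥ min AVC, the firm produces.
With MC = 102 - 56Q + 6Q^2, P = MC on the upward-sloping part at Q* = 10.
TR = 142·10 = 1420. TC = 1523 + 220 = 1743. Profit = 1420 − 1743 = -£323.
By producing, the firm covers all variable cost plus £1200 of fixed cost; shutting down would lose the full £1523.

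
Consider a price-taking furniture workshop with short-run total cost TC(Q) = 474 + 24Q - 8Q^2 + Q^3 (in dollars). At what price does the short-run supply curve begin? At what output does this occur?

The shutdown price is the minimum of AVC. VC = 24Q - 8Q^2 + Q^3, so AVC = 24 - 8Q + Q^2.
dAVC/dQ = -8 + 2Q = 0 gives Q = 4. min AVC = 24 - 8·4 + 4^2 = 8.
For P < $8 the firm produces nothing.

$8 per unit, at Q = 4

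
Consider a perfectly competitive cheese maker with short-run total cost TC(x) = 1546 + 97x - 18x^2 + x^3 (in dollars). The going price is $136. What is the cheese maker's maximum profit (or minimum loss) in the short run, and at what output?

AVC = 97 - 18x + x^2 has its minimum $16 at x = 9; price $136 clears that bar, so the firm operates.
With MC = 97 - 36x + 3x^2, P = MC on the upward-sloping part at x* = 13.
TR = 136·13 = 1768. TC = 1546 + 416 = 1962. Profit = 1768 − 1962 = -$194.
By producing, the firm covers all variable cost plus $1352 of fixed cost; shutting down would lose the full $1546.

Profit = -$194 at x = 13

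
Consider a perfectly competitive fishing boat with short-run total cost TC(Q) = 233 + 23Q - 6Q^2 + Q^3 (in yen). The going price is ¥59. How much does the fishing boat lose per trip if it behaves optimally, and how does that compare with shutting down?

Profit = -¥17 at Q = 6

AVC = 23 - 6Q + Q^2; min AVC = ¥14 at Q = 3. Since P = ¥59 ≥ min AVC, the firm produces.
With MC = 23 - 12Q + 3Q^2, P = MC on the upward-sloping part at Q* = 6.
TR = 59·6 = 354. TC = 233 + 138 = 371. Profit = 354 − 371 = -¥17.
Shutting down would mean losing the fixed cost of ¥233, so operating at a loss of ¥17 is better by ¥216.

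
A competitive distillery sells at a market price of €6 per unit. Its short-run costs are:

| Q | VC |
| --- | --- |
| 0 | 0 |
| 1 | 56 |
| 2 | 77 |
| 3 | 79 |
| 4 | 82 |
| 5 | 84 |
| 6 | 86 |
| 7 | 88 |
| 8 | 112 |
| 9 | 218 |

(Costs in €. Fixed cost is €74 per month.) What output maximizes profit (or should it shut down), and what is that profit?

Q = 0 (shut down); profit = -€74

Tabulate TR − TC: Q=0: -74; Q=1: -124; Q=2: -139; Q=3: -135; Q=4: -132; Q=5: -128; Q=6: -124; Q=7: -120; Q=8: -138; Q=9: -238.
Profit is highest at Q = 0. Equivalently, the lowest AVC in the table is 88/7 ≈ €12.57 at Q = 7, and P = €6 falls below it — price never covers variable cost, so the firm shuts down and loses only its fixed cost.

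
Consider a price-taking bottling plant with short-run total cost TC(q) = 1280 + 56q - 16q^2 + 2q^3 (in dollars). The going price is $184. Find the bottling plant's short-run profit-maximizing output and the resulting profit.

Profit = -$256 at q = 8

AVC = 56 - 16q + 2q^2 has its minimum $24 at q = 4; price $184 clears that bar, so the firm operates.
With MC = 56 - 32q + 6q^2, P = MC on the upward-sloping part at q* = 8.
TR = 184·8 = 1472. TC = 1280 + 448 = 1728. Profit = 1472 − 1728 = -$256.
That loss of $256 beats the $1280 the firm would lose by shutting down; producing recovers $1024 of fixed cost.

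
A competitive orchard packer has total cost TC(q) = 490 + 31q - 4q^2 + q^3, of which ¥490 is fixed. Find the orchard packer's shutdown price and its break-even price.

AVC = 31 - 4q + q^2; minimized at q = 2, giving min AVC = ¥27. That is the shutdown price.
ATC = 490/q + 31 - 4q + q^2. Setting dATC/dq = −490/q^2 − 4 + 2q = 0 gives q = 7 (since 2·7^3 − 4·7^2 = 490).
min ATC = 490/7 + 31 − 4·7 + 7^2 = ¥122. That is the break-even price.
For ¥27 ≤ P < ¥122 the firm produces at a loss; below ¥27 it shuts down.

Shutdown price = ¥27; break-even price = ¥122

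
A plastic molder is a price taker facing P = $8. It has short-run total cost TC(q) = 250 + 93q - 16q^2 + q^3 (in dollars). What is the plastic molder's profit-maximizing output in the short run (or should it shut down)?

Variable cost is VC = 93q - 16q^2 + q^3, so AVC = VC/q = 93 - 16q + q^2 and MC = dTC/dq = 93 - 32q + 3q^2.
AVC hits its minimum where MC = AVC, at q = 8, giving min AVC = 93 - 16·8 + 8^2 = $29.
With P < min AVC ($8 < $29), every unit sold adds to the loss.
Best response: produce nothing and absorb the $250 fixed cost.

Shut down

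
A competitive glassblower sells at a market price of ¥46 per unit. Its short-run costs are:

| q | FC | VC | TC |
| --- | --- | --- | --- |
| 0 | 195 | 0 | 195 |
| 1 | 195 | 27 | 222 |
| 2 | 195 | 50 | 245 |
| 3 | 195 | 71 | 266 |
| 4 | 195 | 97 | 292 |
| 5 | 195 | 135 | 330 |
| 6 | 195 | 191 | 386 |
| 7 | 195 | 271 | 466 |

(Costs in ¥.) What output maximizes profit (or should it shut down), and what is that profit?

Compute π = P·q − TC at each output: q=0: -195; q=1: -176; q=2: -153; q=3: -128; q=4: -108; q=5: -100; q=6: -110; q=7: -144.
Profit is maximized at q = 5. AVC there is 135/5 = ¥27 ≤ P, so producing beats shutting down (which would give -¥195).

q = 5; profit = -¥100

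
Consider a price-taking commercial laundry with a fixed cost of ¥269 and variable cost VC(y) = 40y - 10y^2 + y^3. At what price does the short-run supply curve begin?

¥15 per unit

The firm shuts down when price falls below the minimum of average variable cost. AVC = VC/y = 40 - 10y + y^2.
At the minimum of AVC, MC = AVC. MC = 40 - 20y + 3y^2; setting MC = AVC gives 2y^2 - 10y = 0, so y = 5. min AVC = 15.
So the shutdown price is ¥15.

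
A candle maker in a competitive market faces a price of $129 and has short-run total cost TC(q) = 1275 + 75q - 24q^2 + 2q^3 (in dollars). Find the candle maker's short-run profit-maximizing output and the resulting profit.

Profit = -$303 at q = 9

AVC = 75 - 24q + 2q^2; min AVC = $3 at q = 6. Since P = $129 ≥ min AVC, the firm produces.
With MC = 75 - 48q + 6q^2, P = MC on the upward-sloping part at q* = 9.
TR = 129·9 = 1161. TC = 1275 + 189 = 1464. Profit = 1161 − 1464 = -$303.
By producing, the firm covers all variable cost plus $972 of fixed cost; shutting down would lose the full $1275.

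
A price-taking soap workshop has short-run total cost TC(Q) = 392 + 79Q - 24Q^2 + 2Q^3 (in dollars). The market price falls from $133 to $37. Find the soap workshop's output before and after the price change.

AVC = 79 - 24Q + 2Q^2, minimized at Q = 6 where min AVC = $7. MC = 79 - 48Q + 6Q^2.
With P = $133 above the shutdown price, P = MC gives Q = 9.
At P = $37 ≥ min AVC, set P = MC: Q = 7. The firm stays open but cuts output.

Output falls from 9 to 7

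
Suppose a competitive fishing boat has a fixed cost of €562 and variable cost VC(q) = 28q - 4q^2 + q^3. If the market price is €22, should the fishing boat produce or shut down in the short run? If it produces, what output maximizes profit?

Variable cost is VC = 28q - 4q^2 + q^3, so AVC = VC/q = 28 - 4q + q^2 and MC = dTC/dq = 28 - 8q + 3q^2.
AVC is minimized where dAVC/dq = -4 + 2q = 0, at q = 2; min AVC = 28 - 4·2 + 2^2 = €24.
With P < min AVC (€22 < €24), every unit sold adds to the loss.
Best response: produce nothing and absorb the €562 fixed cost.

Shut down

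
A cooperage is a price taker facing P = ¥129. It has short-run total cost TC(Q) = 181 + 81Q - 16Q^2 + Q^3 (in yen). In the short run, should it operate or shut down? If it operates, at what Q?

Produce at Q = 12

Variable cost is VC = 81Q - 16Q^2 + Q^3, so AVC = VC/Q = 81 - 16Q + Q^2 and MC = dTC/dQ = 81 - 32Q + 3Q^2.
AVC hits its minimum where MC = AVC, at Q = 8, giving min AVC = 81 - 16·8 + 8^2 = ¥17.
Because ¥129 ≥ ¥17, revenue can cover variable cost; the firm operates.
Solving P = MC: -48 - 32Q + 3Q^2 = 0 ⇒ Q = -4/3 or 12. On the upward-sloping branch, Q* = 12.
Check: AVC at Q = 12 is ¥33 ≤ P, so revenue covers variable cost.
Profit = P·Q − TC = 129·12 − 577 = ¥971.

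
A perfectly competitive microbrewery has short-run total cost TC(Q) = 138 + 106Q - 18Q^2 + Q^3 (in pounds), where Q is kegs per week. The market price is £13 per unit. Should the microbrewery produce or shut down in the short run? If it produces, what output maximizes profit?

From TC, MC = TC'(Q) = 106 - 36Q + 3Q^2 and AVC = VC/Q = 106 - 18Q + Q^2.
The AVC parabola has its vertex at Q = 18/2 = 9, where AVC = 106 - 18·9 + 9^2 = £25.
Since P = £13 < min AVC = £25, price fails to cover variable cost at any output.
Shutting down limits the loss to fixed cost, £138.

Shut down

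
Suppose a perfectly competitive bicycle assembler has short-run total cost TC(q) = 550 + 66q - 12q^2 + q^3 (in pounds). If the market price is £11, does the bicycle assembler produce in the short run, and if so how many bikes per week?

Shut down

From TC, MC = TC'(q) = 66 - 24q + 3q^2 and AVC = VC/q = 66 - 12q + q^2.
The AVC parabola has its vertex at q = 12/2 = 6, where AVC = 66 - 12·6 + 6^2 = £30.
Since P = £11 < min AVC = £30, price fails to cover variable cost at any output.
The firm minimizes its loss by shutting down and losing only its fixed cost of £550.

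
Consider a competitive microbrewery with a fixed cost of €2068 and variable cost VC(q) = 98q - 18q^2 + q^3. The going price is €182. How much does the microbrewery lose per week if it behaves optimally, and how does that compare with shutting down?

Profit = -€108 at q = 14

AVC = 98 - 18q + q^2; min AVC = €17 at q = 9. Since P = €182 ≥ min AVC, the firm produces.
With MC = 98 - 36q + 3q^2, P = MC on the upward-sloping part at q* = 14.
TR = 182·14 = 2548. TC = 2068 + 588 = 2656. Profit = 2548 − 2656 = -€108.
That loss of €108 beats the €2068 the firm would lose by shutting down; producing recovers €1960 of fixed cost.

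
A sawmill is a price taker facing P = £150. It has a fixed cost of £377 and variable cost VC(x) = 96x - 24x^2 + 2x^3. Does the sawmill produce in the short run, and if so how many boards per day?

Produce at x = 9

From TC, MC = TC'(x) = 96 - 48x + 6x^2 and AVC = VC/x = 96 - 24x + 2x^2.
AVC is minimized where dAVC/dx = -24 + 4x = 0, at x = 6; min AVC = 96 - 24·6 + 2·6^2 = £24.
Because £150 ≥ £24, revenue can cover variable cost; the firm operates.
Solving P = MC: -54 - 48x + 6x^2 = 0 ⇒ x = -1 or 9. On the upward-sloping branch, x* = 9.
Check: AVC at x = 9 is £42 ≤ P, so revenue covers variable cost.
Profit = P·x − TC = 150·9 − 755 = £595.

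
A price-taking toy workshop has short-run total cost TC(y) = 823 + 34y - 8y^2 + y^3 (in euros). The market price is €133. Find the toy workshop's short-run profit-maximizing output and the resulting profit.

Profit = -€13 at y = 9

AVC = 34 - 8y + y^2 has its minimum €18 at y = 4; price €133 clears that bar, so the firm operates.
MC = 34 - 16y + 3y^2. Setting P = MC and taking the root on the rising branch gives y* = 9.
TR = 133·9 = 1197. TC = 823 + 387 = 1210. Profit = 1197 − 1210 = -€13.
By producing, the firm covers all variable cost plus €810 of fixed cost; shutting down would lose the full €823.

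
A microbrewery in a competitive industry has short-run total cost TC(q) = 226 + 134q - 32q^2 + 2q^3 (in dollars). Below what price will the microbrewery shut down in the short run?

The firm shuts down when price falls below the minimum of average variable cost. AVC = VC/q = 134 - 32q + 2q^2.
At the minimum of AVC, MC = AVC. MC = 134 - 64q + 6q^2; setting MC = AVC gives 4q^2 - 32q = 0, so q = 8. min AVC = 6.
The firm shuts down for any P below $6.

$6 per unit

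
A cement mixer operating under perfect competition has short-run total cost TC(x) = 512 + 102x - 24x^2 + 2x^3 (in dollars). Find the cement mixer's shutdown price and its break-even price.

Shutdown price = $30; break-even price = $102

Shutdown price = min AVC. AVC = 102 - 24x + 2x^2, with vertex at x = 6 and minimum $30.
ATC = 512/x + 102 - 24x + 2x^2. Setting dATC/dx = −512/x^2 − 24 + 4x = 0 gives x = 8 (since 4·8^3 − 24·8^2 = 512).
min ATC = 512/8 + 102 − 24·8 + 2·8^2 = $102. That is the break-even price.
Between these two prices the firm operates at a loss; above $102 it earns a profit.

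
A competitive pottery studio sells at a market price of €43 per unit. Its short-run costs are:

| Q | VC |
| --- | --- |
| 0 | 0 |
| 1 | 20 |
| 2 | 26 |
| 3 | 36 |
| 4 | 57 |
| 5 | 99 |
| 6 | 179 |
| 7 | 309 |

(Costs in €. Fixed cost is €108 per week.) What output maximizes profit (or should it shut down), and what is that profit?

Profit at each row (π = 43Q − TC): Q=0: -108; Q=1: -85; Q=2: -48; Q=3: -15; Q=4: 7; Q=5: 8; Q=6: -29; Q=7: -116.
Profit is maximized at Q = 5. AVC there is 99/5 = €19.80 ≤ P, so producing beats shutting down (which would give -€108).

Q = 5; profit = €8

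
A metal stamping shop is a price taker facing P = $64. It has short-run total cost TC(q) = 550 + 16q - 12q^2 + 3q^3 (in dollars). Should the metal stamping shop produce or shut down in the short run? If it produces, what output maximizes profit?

Produce at q = 4

Strip out fixed cost: VC = 16q - 12q^2 + 3q^3. Then AVC = 16 - 12q + 3q^2 and MC = 16 - 24q + 9q^2.
The AVC parabola has its vertex at q = 12/6 = 2, where AVC = 16 - 12·2 + 3·2^2 = $4.
Since P = $64 ≥ min AVC = $4, price covers variable cost and the firm should produce.
Set P = MC: 64 = 16 - 24q + 9q^2 → -48 - 24q + 9q^2 = 0. The roots are q = -4/3 and q = 4; the profit-maximizing output is on the rising part of MC, so q* = 4.
Check: AVC at q = 4 is $16 ≤ P, so revenue covers variable cost.
Profit = P·q − TC = 64·4 − 614 = -$358, a loss, but smaller than the $550 fixed cost the firm would lose by shutting down.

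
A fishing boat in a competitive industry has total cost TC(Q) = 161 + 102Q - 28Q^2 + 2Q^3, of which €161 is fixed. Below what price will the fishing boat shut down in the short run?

€4 per unit

The firm shuts down when price falls below the minimum of average variable cost. AVC = VC/Q = 102 - 28Q + 2Q^2.
At the minimum of AVC, MC = AVC. MC = 102 - 56Q + 6Q^2; setting MC = AVC gives 4Q^2 - 28Q = 0, so Q = 7. min AVC = 4.
So the shutdown price is €4.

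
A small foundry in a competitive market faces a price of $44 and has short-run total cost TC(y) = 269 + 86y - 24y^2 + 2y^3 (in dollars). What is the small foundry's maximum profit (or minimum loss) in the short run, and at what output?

AVC = 86 - 24y + 2y^2 has its minimum $14 at y = 6; price $44 clears that bar, so the firm operates.
With MC = 86 - 48y + 6y^2, P = MC on the upward-sloping part at y* = 7.
TR = 44·7 = 308. TC = 269 + 112 = 381. Profit = 308 − 381 = -$73.
Shutting down would mean losing the fixed cost of $269, so operating at a loss of $73 is better by $196.

Profit = -$73 at y = 7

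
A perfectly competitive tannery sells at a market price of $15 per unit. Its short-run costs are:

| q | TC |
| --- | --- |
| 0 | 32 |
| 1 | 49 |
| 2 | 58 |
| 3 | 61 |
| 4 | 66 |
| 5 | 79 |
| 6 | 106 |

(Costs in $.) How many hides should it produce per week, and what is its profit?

Tabulate TR − TC: q=0: -32; q=1: -34; q=2: -28; q=3: -16; q=4: -6; q=5: -4; q=6: -16.
Profit is maximized at q = 5. AVC there is 47/5 = $9.40 ≤ P, so producing beats shutting down (which would give -$32).

q = 5; profit = -$4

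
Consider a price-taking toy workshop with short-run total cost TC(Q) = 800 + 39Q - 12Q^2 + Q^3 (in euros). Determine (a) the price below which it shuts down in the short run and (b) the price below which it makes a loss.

Shutdown price = €3; break-even price = €99

Shutdown price = min AVC. AVC = 39 - 12Q + Q^2, with vertex at Q = 6 and minimum €3.
ATC = 800/Q + 39 - 12Q + Q^2. Setting dATC/dQ = −800/Q^2 − 12 + 2Q = 0 gives Q = 10 (since 2·10^3 − 12·10^2 = 800).
min ATC = 800/10 + 39 − 12·10 + 10^2 = €99. That is the break-even price.
Between these two prices the firm operates at a loss; above €99 it earns a profit.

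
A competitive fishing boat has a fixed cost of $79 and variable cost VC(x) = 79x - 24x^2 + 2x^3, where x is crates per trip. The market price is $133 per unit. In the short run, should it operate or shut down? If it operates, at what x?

Variable cost is VC = 79x - 24x^2 + 2x^3, so AVC = VC/x = 79 - 24x + 2x^2 and MC = dTC/dx = 79 - 48x + 6x^2.
The AVC parabola has its vertex at x = 24/4 = 6, where AVC = 79 - 24·6 + 2·6^2 = $7.
Because $133 ≥ $7, revenue can cover variable cost; the firm operates.
Set P = MC: 133 = 79 - 48x + 6x^2 → -54 - 48x + 6x^2 = 0. The roots are x = -1 and x = 9; the profit-maximizing output is on the rising part of MC, so x* = 9.
Check: AVC at x = 9 is $25 ≤ P, so revenue covers variable cost.
Profit = P·x − TC = 133·9 − 304 = $893.

Produce at x = 9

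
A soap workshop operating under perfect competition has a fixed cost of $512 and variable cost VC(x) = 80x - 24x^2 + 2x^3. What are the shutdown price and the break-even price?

Shutdown price = $8; break-even price = $80

Shutdown price = min AVC. AVC = 80 - 24x + 2x^2, with vertex at x = 6 and minimum $8.
ATC = 512/x + 80 - 24x + 2x^2. Setting dATC/dx = −512/x^2 − 24 + 4x = 0 gives x = 8 (since 4·8^3 − 24·8^2 = 512).
min ATC = 512/8 + 80 − 24·8 + 2·8^2 = $80. That is the break-even price.
Between these two prices the firm operates at a loss; above $80 it earns a profit.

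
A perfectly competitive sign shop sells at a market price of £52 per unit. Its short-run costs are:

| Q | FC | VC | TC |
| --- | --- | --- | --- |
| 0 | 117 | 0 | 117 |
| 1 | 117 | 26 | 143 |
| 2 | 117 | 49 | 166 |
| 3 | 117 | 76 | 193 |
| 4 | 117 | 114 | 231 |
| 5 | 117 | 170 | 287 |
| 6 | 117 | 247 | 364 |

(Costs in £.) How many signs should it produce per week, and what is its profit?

Q = 4; profit = -£23

Tabulate TR − TC: Q=0: -117; Q=1: -91; Q=2: -62; Q=3: -37; Q=4: -23; Q=5: -27; Q=6: -52.
Profit is maximized at Q = 4. AVC there is 114/4 = £28.50 ≤ P, so producing beats shutting down (which would give -£117).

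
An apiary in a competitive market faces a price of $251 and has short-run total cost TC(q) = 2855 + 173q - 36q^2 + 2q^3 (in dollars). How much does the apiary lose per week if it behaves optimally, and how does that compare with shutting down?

AVC = 173 - 36q + 2q^2 has its minimum $11 at q = 9; price $251 clears that bar, so the firm operates.
With MC = 173 - 72q + 6q^2, P = MC on the upward-sloping part at q* = 13.
TR = 251·13 = 3263. TC = 2855 + 559 = 3414. Profit = 3263 − 3414 = -$151.
That loss of $151 beats the $2855 the firm would lose by shutting down; producing recovers $2704 of fixed cost.

Profit = -$151 at q = 13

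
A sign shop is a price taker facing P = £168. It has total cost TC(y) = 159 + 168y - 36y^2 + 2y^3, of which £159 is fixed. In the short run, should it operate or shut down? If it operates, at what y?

Produce at y = 12

Strip out fixed cost: VC = 168y - 36y^2 + 2y^3. Then AVC = 168 - 36y + 2y^2 and MC = 168 - 72y + 6y^2.
The AVC parabola has its vertex at y = 36/4 = 9, where AVC = 168 - 36·9 + 2·9^2 = £6.
P = £168 exceeds min AVC = £6, so the firm stays open.
Set P = MC: 168 = 168 - 72y + 6y^2 → -72y + 6y^2 = 0. The roots are y = 0 and y = 12; the profit-maximizing output is on the rising part of MC, so y* = 12.
Check: AVC at y = 12 is £24 ≤ P, so revenue covers variable cost.
Profit = P·y − TC = 168·12 − 447 = £1569.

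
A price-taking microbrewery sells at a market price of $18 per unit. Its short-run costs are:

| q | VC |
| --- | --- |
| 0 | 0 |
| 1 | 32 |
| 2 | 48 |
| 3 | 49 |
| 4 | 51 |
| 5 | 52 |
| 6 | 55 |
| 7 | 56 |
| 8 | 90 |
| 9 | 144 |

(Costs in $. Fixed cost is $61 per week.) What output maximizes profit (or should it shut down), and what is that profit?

Tabulate TR − TC: q=0: -61; q=1: -75; q=2: -73; q=3: -56; q=4: -40; q=5: -23; q=6: -8; q=7: 9; q=8: -7; q=9: -43.
Profit is maximized at q = 7. AVC there is 56/7 = $8 ≤ P, so producing beats shutting down (which would give -$61).

q = 7; profit = $9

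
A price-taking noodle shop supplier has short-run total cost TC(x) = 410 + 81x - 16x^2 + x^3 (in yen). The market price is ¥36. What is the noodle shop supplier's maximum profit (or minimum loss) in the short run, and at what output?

Profit = -¥248 at x = 9

AVC = 81 - 16x + x^2; min AVC = ¥17 at x = 8. Since P = ¥36 ≥ min AVC, the firm produces.
MC = 81 - 32x + 3x^2. Setting P = MC and taking the root on the rising branch gives x* = 9.
TR = 36·9 = 324. TC = 410 + 162 = 572. Profit = 324 − 572 = -¥248.
That loss of ¥248 beats the ¥410 the firm would lose by shutting down; producing recovers ¥162 of fixed cost.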